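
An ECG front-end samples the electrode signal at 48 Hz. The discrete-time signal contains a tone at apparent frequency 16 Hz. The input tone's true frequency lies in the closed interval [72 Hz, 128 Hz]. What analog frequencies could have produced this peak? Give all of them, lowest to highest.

80 Hz, 112 Hz, 128 Hz

Frequencies that alias to 16 Hz are k·fs ± 16 Hz for integer k ≥ 0.
k=0: 16 Hz.
k=1: 32 Hz, 64 Hz.
k=2: 80 Hz, 112 Hz.
k=3: 128 Hz, 160 Hz.
k=4: 176 Hz, 208 Hz.
Within [72 Hz, 128 Hz]: 80 Hz, 112 Hz, 128 Hz.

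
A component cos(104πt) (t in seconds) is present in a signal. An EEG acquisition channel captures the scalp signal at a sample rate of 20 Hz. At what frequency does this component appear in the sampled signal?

ω = 104π rad/s → f = ω/(2π) = 52 Hz.
52 Hz mod fs = 12 Hz.
12 Hz > fs/2 = 10 Hz, folds to fs − 12 Hz = 8 Hz.

8 Hz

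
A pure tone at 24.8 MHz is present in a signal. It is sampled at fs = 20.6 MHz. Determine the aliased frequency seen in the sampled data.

4.2 MHz

24.8 MHz mod fs = 4.2 MHz.
4.2 MHz ≤ fs/2 = 10.3 MHz, appears at 4.2 MHz.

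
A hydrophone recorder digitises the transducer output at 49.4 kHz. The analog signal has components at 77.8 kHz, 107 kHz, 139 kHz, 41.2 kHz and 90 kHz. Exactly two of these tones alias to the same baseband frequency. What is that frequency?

8.2 kHz

fs/2 = 24.7 kHz.
77.8 kHz mod fs = 28.4 kHz.
28.4 kHz > fs/2 = 24.7 kHz, folds to fs − 28.4 kHz = 21 kHz.
107 kHz mod fs = 8.2 kHz.
8.2 kHz ≤ fs/2 = 24.7 kHz, appears at 8.2 kHz.
139 kHz mod fs = 40.2 kHz.
40.2 kHz > fs/2 = 24.7 kHz, folds to fs − 40.2 kHz = 9.2 kHz.
41.2 kHz > fs/2 = 24.7 kHz, folds to fs − 41.2 kHz = 8.2 kHz.
90 kHz mod fs = 40.6 kHz.
40.6 kHz > fs/2 = 24.7 kHz, folds to fs − 40.6 kHz = 8.8 kHz.
41.2 kHz and 107 kHz both map to 8.2 kHz.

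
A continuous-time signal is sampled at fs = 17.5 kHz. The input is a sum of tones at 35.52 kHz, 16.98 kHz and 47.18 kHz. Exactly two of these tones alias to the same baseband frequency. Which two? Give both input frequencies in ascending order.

fs/2 = 8.75 kHz.
35.52 kHz mod fs = 0.52 kHz.
0.52 kHz ≤ fs/2 = 8.75 kHz, appears at 0.52 kHz.
16.98 kHz > fs/2 = 8.75 kHz, folds to fs − 16.98 kHz = 0.52 kHz.
47.18 kHz mod fs = 12.18 kHz.
12.18 kHz > fs/2 = 8.75 kHz, folds to fs − 12.18 kHz = 5.32 kHz.
16.98 kHz and 35.52 kHz both map to 0.52 kHz.

16.98 kHz, 35.52 kHz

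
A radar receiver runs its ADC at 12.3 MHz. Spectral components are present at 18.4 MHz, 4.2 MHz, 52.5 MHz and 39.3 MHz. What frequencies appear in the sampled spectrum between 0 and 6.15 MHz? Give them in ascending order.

2.4 MHz, 3.3 MHz, 4.2 MHz, 6.1 MHz

fs/2 = 6.15 MHz.
18.4 MHz mod fs = 6.1 MHz.
6.1 MHz ≤ fs/2 = 6.15 MHz, appears at 6.1 MHz.
4.2 MHz ≤ fs/2 = 6.15 MHz, passes unchanged.
52.5 MHz mod fs = 3.3 MHz.
3.3 MHz ≤ fs/2 = 6.15 MHz, appears at 3.3 MHz.
39.3 MHz mod fs = 2.4 MHz.
2.4 MHz ≤ fs/2 = 6.15 MHz, appears at 2.4 MHz.
Distinct values: {2.4 MHz, 3.3 MHz, 4.2 MHz, 6.1 MHz}.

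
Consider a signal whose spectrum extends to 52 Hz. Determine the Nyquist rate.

Nyquist rate = 2 × 52 Hz = 104 Hz.

104 Hz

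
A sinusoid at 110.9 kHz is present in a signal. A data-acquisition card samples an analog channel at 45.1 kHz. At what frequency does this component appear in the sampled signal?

110.9 kHz mod fs = 20.7 kHz.
20.7 kHz ≤ fs/2 = 22.55 kHz, appears at 20.7 kHz.

20.7 kHz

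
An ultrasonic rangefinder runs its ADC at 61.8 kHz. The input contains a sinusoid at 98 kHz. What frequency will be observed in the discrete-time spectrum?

25.6 kHz

98 kHz mod fs = 36.2 kHz.
36.2 kHz > fs/2 = 30.9 kHz, folds to fs − 36.2 kHz = 25.6 kHz.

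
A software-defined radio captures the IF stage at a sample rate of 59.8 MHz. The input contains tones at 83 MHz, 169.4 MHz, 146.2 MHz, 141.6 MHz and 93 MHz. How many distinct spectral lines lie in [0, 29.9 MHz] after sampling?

fs/2 = 29.9 MHz.
83 MHz mod fs = 23.2 MHz.
23.2 MHz ≤ fs/2 = 29.9 MHz, appears at 23.2 MHz.
169.4 MHz mod fs = 49.8 MHz.
49.8 MHz > fs/2 = 29.9 MHz, folds to fs − 49.8 MHz = 10 MHz.
146.2 MHz mod fs = 26.6 MHz.
26.6 MHz ≤ fs/2 = 29.9 MHz, appears at 26.6 MHz.
141.6 MHz mod fs = 22 MHz.
22 MHz ≤ fs/2 = 29.9 MHz, appears at 22 MHz.
93 MHz mod fs = 33.2 MHz.
33.2 MHz > fs/2 = 29.9 MHz, folds to fs − 33.2 MHz = 26.6 MHz.
Distinct values: {10 MHz, 22 MHz, 23.2 MHz, 26.6 MHz} → 4.

4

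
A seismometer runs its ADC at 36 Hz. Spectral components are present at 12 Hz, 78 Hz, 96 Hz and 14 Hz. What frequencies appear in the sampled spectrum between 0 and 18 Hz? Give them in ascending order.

fs/2 = 18 Hz.
12 Hz ≤ fs/2 = 18 Hz, passes unchanged.
78 Hz mod fs = 6 Hz.
6 Hz ≤ fs/2 = 18 Hz, appears at 6 Hz.
96 Hz mod fs = 24 Hz.
24 Hz > fs/2 = 18 Hz, folds to fs − 24 Hz = 12 Hz.
14 Hz ≤ fs/2 = 18 Hz, passes unchanged.
Distinct values: {6 Hz, 12 Hz, 14 Hz}.

6 Hz, 12 Hz, 14 Hz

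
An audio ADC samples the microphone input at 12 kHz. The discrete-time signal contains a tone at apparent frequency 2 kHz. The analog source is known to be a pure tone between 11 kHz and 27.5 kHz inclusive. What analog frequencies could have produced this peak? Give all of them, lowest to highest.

Frequencies that alias to 2 kHz are k·fs ± 2 kHz for integer k ≥ 0.
k=0: 2 kHz.
k=1: 10 kHz, 14 kHz.
k=2: 22 kHz, 26 kHz.
k=3: 34 kHz, 38 kHz.
Within [11 kHz, 27.5 kHz]: 14 kHz, 22 kHz, 26 kHz.

14 kHz, 22 kHz, 26 kHz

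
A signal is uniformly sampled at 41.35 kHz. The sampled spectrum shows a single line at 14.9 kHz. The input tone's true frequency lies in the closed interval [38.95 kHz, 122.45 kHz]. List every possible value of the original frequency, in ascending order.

Frequencies that alias to 14.9 kHz are k·fs ± 14.9 kHz for integer k ≥ 0.
k=0: 14.9 kHz.
k=1: 26.45 kHz, 56.25 kHz.
k=2: 67.8 kHz, 97.6 kHz.
k=3: 109.15 kHz, 138.95 kHz.
k=4: 150.5 kHz, 180.3 kHz.
Within [38.95 kHz, 122.45 kHz]: 56.25 kHz, 67.8 kHz, 97.6 kHz, 109.15 kHz.

56.25 kHz, 67.8 kHz, 97.6 kHz, 109.15 kHz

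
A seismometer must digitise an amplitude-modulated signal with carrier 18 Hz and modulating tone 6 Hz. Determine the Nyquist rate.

48 Hz

AM sidebands sit at fc ± fm = 12 Hz and 24 Hz.
Highest-frequency component: 24 Hz.
Nyquist rate = 2 × 24 Hz = 48 Hz.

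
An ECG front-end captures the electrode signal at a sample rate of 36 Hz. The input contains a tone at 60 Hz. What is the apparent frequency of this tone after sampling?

60 Hz mod fs = 24 Hz.
24 Hz > fs/2 = 18 Hz, folds to fs − 24 Hz = 12 Hz.

12 Hz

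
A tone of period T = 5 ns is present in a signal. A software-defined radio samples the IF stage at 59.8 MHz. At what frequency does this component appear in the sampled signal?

20.6 MHz

T = 5 ns → f = 1/T = 200 MHz.
200 MHz mod fs = 20.6 MHz.
20.6 MHz ≤ fs/2 = 29.9 MHz, appears at 20.6 MHz.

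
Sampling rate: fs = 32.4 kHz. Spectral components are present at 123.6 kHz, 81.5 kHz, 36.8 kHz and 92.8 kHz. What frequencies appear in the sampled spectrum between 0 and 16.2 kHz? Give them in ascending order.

4.4 kHz, 6 kHz, 15.7 kHz

fs/2 = 16.2 kHz.
123.6 kHz mod fs = 26.4 kHz.
26.4 kHz > fs/2 = 16.2 kHz, folds to fs − 26.4 kHz = 6 kHz.
81.5 kHz mod fs = 16.7 kHz.
16.7 kHz > fs/2 = 16.2 kHz, folds to fs − 16.7 kHz = 15.7 kHz.
36.8 kHz mod fs = 4.4 kHz.
4.4 kHz ≤ fs/2 = 16.2 kHz, appears at 4.4 kHz.
92.8 kHz mod fs = 28 kHz.
28 kHz > fs/2 = 16.2 kHz, folds to fs − 28 kHz = 4.4 kHz.
Distinct values: {4.4 kHz, 6 kHz, 15.7 kHz}.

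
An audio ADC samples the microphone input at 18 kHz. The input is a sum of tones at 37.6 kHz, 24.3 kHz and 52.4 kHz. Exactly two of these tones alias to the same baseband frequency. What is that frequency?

fs/2 = 9 kHz.
37.6 kHz mod fs = 1.6 kHz.
1.6 kHz ≤ fs/2 = 9 kHz, appears at 1.6 kHz.
24.3 kHz mod fs = 6.3 kHz.
6.3 kHz ≤ fs/2 = 9 kHz, appears at 6.3 kHz.
52.4 kHz mod fs = 16.4 kHz.
16.4 kHz > fs/2 = 9 kHz, folds to fs − 16.4 kHz = 1.6 kHz.
37.6 kHz and 52.4 kHz both map to 1.6 kHz.

1.6 kHz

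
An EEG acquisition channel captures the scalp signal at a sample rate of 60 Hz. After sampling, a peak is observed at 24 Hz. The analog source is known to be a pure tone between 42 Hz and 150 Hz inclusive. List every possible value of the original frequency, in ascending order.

84 Hz, 96 Hz, 144 Hz

Frequencies that alias to 24 Hz are k·fs ± 24 Hz for integer k ≥ 0.
k=0: 24 Hz.
k=1: 36 Hz, 84 Hz.
k=2: 96 Hz, 144 Hz.
k=3: 156 Hz, 204 Hz.
Within [42 Hz, 150 Hz]: 84 Hz, 96 Hz, 144 Hz.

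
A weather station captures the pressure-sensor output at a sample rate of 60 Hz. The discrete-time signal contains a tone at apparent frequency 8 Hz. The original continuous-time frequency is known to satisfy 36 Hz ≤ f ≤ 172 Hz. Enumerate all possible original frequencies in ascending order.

52 Hz, 68 Hz, 112 Hz, 128 Hz, 172 Hz

Frequencies that alias to 8 Hz are k·fs ± 8 Hz for integer k ≥ 0.
k=0: 8 Hz.
k=1: 52 Hz, 68 Hz.
k=2: 112 Hz, 128 Hz.
k=3: 172 Hz, 188 Hz.
k=4: 232 Hz, 248 Hz.
Within [36 Hz, 172 Hz]: 52 Hz, 68 Hz, 112 Hz, 128 Hz, 172 Hz.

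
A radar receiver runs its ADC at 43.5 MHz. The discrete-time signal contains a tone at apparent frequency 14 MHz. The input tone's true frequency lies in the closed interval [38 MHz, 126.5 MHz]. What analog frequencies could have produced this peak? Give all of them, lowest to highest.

Frequencies that alias to 14 MHz are k·fs ± 14 MHz for integer k ≥ 0.
k=0: 14 MHz.
k=1: 29.5 MHz, 57.5 MHz.
k=2: 73 MHz, 101 MHz.
k=3: 116.5 MHz, 144.5 MHz.
k=4: 160 MHz, 188 MHz.
Within [38 MHz, 126.5 MHz]: 57.5 MHz, 73 MHz, 101 MHz, 116.5 MHz.

57.5 MHz, 73 MHz, 101 MHz, 116.5 MHz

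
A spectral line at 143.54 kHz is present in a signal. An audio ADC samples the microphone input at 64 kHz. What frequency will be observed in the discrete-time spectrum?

143.54 kHz mod fs = 15.54 kHz.
15.54 kHz ≤ fs/2 = 32 kHz, appears at 15.54 kHz.

15.54 kHz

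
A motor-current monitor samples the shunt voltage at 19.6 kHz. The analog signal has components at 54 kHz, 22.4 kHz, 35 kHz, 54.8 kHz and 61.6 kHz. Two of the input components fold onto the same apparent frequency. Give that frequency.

2.8 kHz

fs/2 = 9.8 kHz.
54 kHz mod fs = 14.8 kHz.
14.8 kHz > fs/2 = 9.8 kHz, folds to fs − 14.8 kHz = 4.8 kHz.
22.4 kHz mod fs = 2.8 kHz.
2.8 kHz ≤ fs/2 = 9.8 kHz, appears at 2.8 kHz.
35 kHz mod fs = 15.4 kHz.
15.4 kHz > fs/2 = 9.8 kHz, folds to fs − 15.4 kHz = 4.2 kHz.
54.8 kHz mod fs = 15.6 kHz.
15.6 kHz > fs/2 = 9.8 kHz, folds to fs − 15.6 kHz = 4 kHz.
61.6 kHz mod fs = 2.8 kHz.
2.8 kHz ≤ fs/2 = 9.8 kHz, appears at 2.8 kHz.
22.4 kHz and 61.6 kHz both map to 2.8 kHz.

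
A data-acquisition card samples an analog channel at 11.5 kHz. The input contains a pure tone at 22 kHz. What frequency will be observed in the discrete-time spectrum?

22 kHz mod fs = 10.5 kHz.
10.5 kHz > fs/2 = 5.75 kHz, folds to fs − 10.5 kHz = 1 kHz.

1 kHz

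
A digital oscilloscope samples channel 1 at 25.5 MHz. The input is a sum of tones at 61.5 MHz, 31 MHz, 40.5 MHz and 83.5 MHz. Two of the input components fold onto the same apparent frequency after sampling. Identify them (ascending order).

40.5 MHz, 61.5 MHz

fs/2 = 12.75 MHz.
61.5 MHz mod fs = 10.5 MHz.
10.5 MHz ≤ fs/2 = 12.75 MHz, appears at 10.5 MHz.
31 MHz mod fs = 5.5 MHz.
5.5 MHz ≤ fs/2 = 12.75 MHz, appears at 5.5 MHz.
40.5 MHz mod fs = 15 MHz.
15 MHz > fs/2 = 12.75 MHz, folds to fs − 15 MHz = 10.5 MHz.
83.5 MHz mod fs = 7 MHz.
7 MHz ≤ fs/2 = 12.75 MHz, appears at 7 MHz.
40.5 MHz and 61.5 MHz both map to 10.5 MHz.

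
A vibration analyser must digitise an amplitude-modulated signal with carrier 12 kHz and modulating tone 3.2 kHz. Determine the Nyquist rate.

AM sidebands sit at fc ± fm = 8.8 kHz and 15.2 kHz.
Highest-frequency component: 15.2 kHz.
Nyquist rate = 2 × 15.2 kHz = 30.4 kHz.

30.4 kHz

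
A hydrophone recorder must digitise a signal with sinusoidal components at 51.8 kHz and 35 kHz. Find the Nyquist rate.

Highest-frequency component: 51.8 kHz.
Nyquist rate = 2 × 51.8 kHz = 103.6 kHz.

103.6 kHz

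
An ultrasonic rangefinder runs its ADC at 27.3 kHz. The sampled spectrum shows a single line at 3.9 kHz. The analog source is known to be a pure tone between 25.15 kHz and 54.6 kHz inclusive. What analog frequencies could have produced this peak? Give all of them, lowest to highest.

31.2 kHz, 50.7 kHz

Frequencies that alias to 3.9 kHz are k·fs ± 3.9 kHz for integer k ≥ 0.
k=0: 3.9 kHz.
k=1: 23.4 kHz, 31.2 kHz.
k=2: 50.7 kHz, 58.5 kHz.
k=3: 78 kHz, 85.8 kHz.
Within [25.15 kHz, 54.6 kHz]: 31.2 kHz, 50.7 kHz.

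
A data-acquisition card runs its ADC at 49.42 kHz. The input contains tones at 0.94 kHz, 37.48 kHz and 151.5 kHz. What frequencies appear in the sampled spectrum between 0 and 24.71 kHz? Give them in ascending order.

fs/2 = 24.71 kHz.
0.94 kHz ≤ fs/2 = 24.71 kHz, passes unchanged.
37.48 kHz > fs/2 = 24.71 kHz, folds to fs − 37.48 kHz = 11.94 kHz.
151.5 kHz mod fs = 3.24 kHz.
3.24 kHz ≤ fs/2 = 24.71 kHz, appears at 3.24 kHz.
Distinct values: {0.94 kHz, 3.24 kHz, 11.94 kHz}.

0.94 kHz, 3.24 kHz, 11.94 kHz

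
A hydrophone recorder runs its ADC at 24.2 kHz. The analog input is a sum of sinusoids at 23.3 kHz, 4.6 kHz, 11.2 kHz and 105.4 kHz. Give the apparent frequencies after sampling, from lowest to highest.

fs/2 = 12.1 kHz.
23.3 kHz > fs/2 = 12.1 kHz, folds to fs − 23.3 kHz = 0.9 kHz.
4.6 kHz ≤ fs/2 = 12.1 kHz, passes unchanged.
11.2 kHz ≤ fs/2 = 12.1 kHz, passes unchanged.
105.4 kHz mod fs = 8.6 kHz.
8.6 kHz ≤ fs/2 = 12.1 kHz, appears at 8.6 kHz.
Distinct values: {0.9 kHz, 4.6 kHz, 8.6 kHz, 11.2 kHz}.

0.9 kHz, 4.6 kHz, 8.6 kHz, 11.2 kHz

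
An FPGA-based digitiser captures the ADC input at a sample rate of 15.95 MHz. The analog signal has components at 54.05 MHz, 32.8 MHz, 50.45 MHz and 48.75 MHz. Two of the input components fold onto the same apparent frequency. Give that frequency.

0.9 MHz

fs/2 = 7.975 MHz.
54.05 MHz mod fs = 6.2 MHz.
6.2 MHz ≤ fs/2 = 7.975 MHz, appears at 6.2 MHz.
32.8 MHz mod fs = 0.9 MHz.
0.9 MHz ≤ fs/2 = 7.975 MHz, appears at 0.9 MHz.
50.45 MHz mod fs = 2.6 MHz.
2.6 MHz ≤ fs/2 = 7.975 MHz, appears at 2.6 MHz.
48.75 MHz mod fs = 0.9 MHz.
0.9 MHz ≤ fs/2 = 7.975 MHz, appears at 0.9 MHz.
32.8 MHz and 48.75 MHz both map to 0.9 MHz.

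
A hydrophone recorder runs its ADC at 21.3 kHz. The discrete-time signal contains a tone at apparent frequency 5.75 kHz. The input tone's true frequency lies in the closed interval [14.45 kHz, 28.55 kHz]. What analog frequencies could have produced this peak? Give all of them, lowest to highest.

Frequencies that alias to 5.75 kHz are k·fs ± 5.75 kHz for integer k ≥ 0.
k=0: 5.75 kHz.
k=1: 15.55 kHz, 27.05 kHz.
k=2: 36.85 kHz, 48.35 kHz.
Within [14.45 kHz, 28.55 kHz]: 15.55 kHz, 27.05 kHz.

15.55 kHz, 27.05 kHz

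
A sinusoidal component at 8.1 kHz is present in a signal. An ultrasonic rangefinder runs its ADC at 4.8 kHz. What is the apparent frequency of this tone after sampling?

1.5 kHz

8.1 kHz mod fs = 3.3 kHz.
3.3 kHz > fs/2 = 2.4 kHz, folds to fs − 3.3 kHz = 1.5 kHz.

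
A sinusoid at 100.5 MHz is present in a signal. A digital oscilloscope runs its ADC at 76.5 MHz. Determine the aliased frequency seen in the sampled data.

100.5 MHz mod fs = 24 MHz.
24 MHz ≤ fs/2 = 38.25 MHz, appears at 24 MHz.

24 MHz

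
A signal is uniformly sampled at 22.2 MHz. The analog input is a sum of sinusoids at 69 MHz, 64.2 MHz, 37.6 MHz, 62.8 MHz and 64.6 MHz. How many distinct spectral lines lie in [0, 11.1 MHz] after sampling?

4

fs/2 = 11.1 MHz.
69 MHz mod fs = 2.4 MHz.
2.4 MHz ≤ fs/2 = 11.1 MHz, appears at 2.4 MHz.
64.2 MHz mod fs = 19.8 MHz.
19.8 MHz > fs/2 = 11.1 MHz, folds to fs − 19.8 MHz = 2.4 MHz.
37.6 MHz mod fs = 15.4 MHz.
15.4 MHz > fs/2 = 11.1 MHz, folds to fs − 15.4 MHz = 6.8 MHz.
62.8 MHz mod fs = 18.4 MHz.
18.4 MHz > fs/2 = 11.1 MHz, folds to fs − 18.4 MHz = 3.8 MHz.
64.6 MHz mod fs = 20.2 MHz.
20.2 MHz > fs/2 = 11.1 MHz, folds to fs − 20.2 MHz = 2 MHz.
Distinct values: {2 MHz, 2.4 MHz, 3.8 MHz, 6.8 MHz} → 4.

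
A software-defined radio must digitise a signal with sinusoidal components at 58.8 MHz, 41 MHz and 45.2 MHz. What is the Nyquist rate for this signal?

Highest-frequency component: 58.8 MHz.
Nyquist rate = 2 × 58.8 MHz = 117.6 MHz.

117.6 MHz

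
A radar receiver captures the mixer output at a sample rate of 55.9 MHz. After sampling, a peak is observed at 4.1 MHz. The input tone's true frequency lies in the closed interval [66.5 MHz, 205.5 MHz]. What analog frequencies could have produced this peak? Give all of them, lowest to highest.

Frequencies that alias to 4.1 MHz are k·fs ± 4.1 MHz for integer k ≥ 0.
k=0: 4.1 MHz.
k=1: 51.8 MHz, 60 MHz.
k=2: 107.7 MHz, 115.9 MHz.
k=3: 163.6 MHz, 171.8 MHz.
k=4: 219.5 MHz, 227.7 MHz.
Within [66.5 MHz, 205.5 MHz]: 107.7 MHz, 115.9 MHz, 163.6 MHz, 171.8 MHz.

107.7 MHz, 115.9 MHz, 163.6 MHz, 171.8 MHz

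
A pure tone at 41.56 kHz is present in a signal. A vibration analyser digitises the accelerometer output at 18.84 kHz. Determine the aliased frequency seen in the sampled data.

3.88 kHz

41.56 kHz mod fs = 3.88 kHz.
3.88 kHz ≤ fs/2 = 9.42 kHz, appears at 3.88 kHz.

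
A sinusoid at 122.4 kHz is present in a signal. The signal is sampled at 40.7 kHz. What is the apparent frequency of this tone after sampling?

122.4 kHz mod fs = 0.3 kHz.
0.3 kHz ≤ fs/2 = 20.35 kHz, appears at 0.3 kHz.

0.3 kHz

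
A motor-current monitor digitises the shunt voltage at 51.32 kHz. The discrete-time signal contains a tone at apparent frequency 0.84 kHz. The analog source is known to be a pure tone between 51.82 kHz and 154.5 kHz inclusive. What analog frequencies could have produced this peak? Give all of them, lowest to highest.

Frequencies that alias to 0.84 kHz are k·fs ± 0.84 kHz for integer k ≥ 0.
k=0: 0.84 kHz.
k=1: 50.48 kHz, 52.16 kHz.
k=2: 101.8 kHz, 103.48 kHz.
k=3: 153.12 kHz, 154.8 kHz.
k=4: 204.44 kHz, 206.12 kHz.
Within [51.82 kHz, 154.5 kHz]: 52.16 kHz, 101.8 kHz, 103.48 kHz, 153.12 kHz.

52.16 kHz, 101.8 kHz, 103.48 kHz, 153.12 kHz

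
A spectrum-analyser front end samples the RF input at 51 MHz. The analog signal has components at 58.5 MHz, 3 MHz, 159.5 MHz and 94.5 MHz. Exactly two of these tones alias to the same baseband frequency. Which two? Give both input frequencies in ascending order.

58.5 MHz, 94.5 MHz

fs/2 = 25.5 MHz.
58.5 MHz mod fs = 7.5 MHz.
7.5 MHz ≤ fs/2 = 25.5 MHz, appears at 7.5 MHz.
3 MHz ≤ fs/2 = 25.5 MHz, passes unchanged.
159.5 MHz mod fs = 6.5 MHz.
6.5 MHz ≤ fs/2 = 25.5 MHz, appears at 6.5 MHz.
94.5 MHz mod fs = 43.5 MHz.
43.5 MHz > fs/2 = 25.5 MHz, folds to fs − 43.5 MHz = 7.5 MHz.
58.5 MHz and 94.5 MHz both map to 7.5 MHz.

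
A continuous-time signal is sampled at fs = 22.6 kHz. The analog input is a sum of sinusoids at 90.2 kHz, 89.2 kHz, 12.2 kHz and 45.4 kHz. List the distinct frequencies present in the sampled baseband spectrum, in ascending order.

0.2 kHz, 1.2 kHz, 10.4 kHz

fs/2 = 11.3 kHz.
90.2 kHz mod fs = 22.4 kHz.
22.4 kHz > fs/2 = 11.3 kHz, folds to fs − 22.4 kHz = 0.2 kHz.
89.2 kHz mod fs = 21.4 kHz.
21.4 kHz > fs/2 = 11.3 kHz, folds to fs − 21.4 kHz = 1.2 kHz.
12.2 kHz > fs/2 = 11.3 kHz, folds to fs − 12.2 kHz = 10.4 kHz.
45.4 kHz mod fs = 0.2 kHz.
0.2 kHz ≤ fs/2 = 11.3 kHz, appears at 0.2 kHz.
Distinct values: {0.2 kHz, 1.2 kHz, 10.4 kHz}.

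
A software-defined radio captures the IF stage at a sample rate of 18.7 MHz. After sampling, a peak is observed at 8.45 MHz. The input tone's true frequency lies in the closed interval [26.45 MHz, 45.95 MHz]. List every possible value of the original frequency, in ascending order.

Frequencies that alias to 8.45 MHz are k·fs ± 8.45 MHz for integer k ≥ 0.
k=0: 8.45 MHz.
k=1: 10.25 MHz, 27.15 MHz.
k=2: 28.95 MHz, 45.85 MHz.
k=3: 47.65 MHz, 64.55 MHz.
Within [26.45 MHz, 45.95 MHz]: 27.15 MHz, 28.95 MHz, 45.85 MHz.

27.15 MHz, 28.95 MHz, 45.85 MHz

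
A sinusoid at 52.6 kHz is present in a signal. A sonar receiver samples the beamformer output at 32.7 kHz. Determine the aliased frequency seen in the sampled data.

12.8 kHz

52.6 kHz mod fs = 19.9 kHz.
19.9 kHz > fs/2 = 16.35 kHz, folds to fs − 19.9 kHz = 12.8 kHz.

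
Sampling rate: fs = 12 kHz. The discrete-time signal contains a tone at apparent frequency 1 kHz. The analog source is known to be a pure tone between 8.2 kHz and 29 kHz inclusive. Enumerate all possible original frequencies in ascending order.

11 kHz, 13 kHz, 23 kHz, 25 kHz

Frequencies that alias to 1 kHz are k·fs ± 1 kHz for integer k ≥ 0.
k=0: 1 kHz.
k=1: 11 kHz, 13 kHz.
k=2: 23 kHz, 25 kHz.
k=3: 35 kHz, 37 kHz.
Within [8.2 kHz, 29 kHz]: 11 kHz, 13 kHz, 23 kHz, 25 kHz.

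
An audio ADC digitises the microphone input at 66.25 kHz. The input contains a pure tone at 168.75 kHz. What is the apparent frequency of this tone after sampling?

30 kHz

168.75 kHz mod fs = 36.25 kHz.
36.25 kHz > fs/2 = 33.125 kHz, folds to fs − 36.25 kHz = 30 kHz.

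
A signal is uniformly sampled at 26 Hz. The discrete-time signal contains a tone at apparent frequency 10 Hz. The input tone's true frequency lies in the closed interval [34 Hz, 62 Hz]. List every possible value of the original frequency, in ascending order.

Frequencies that alias to 10 Hz are k·fs ± 10 Hz for integer k ≥ 0.
k=0: 10 Hz.
k=1: 16 Hz, 36 Hz.
k=2: 42 Hz, 62 Hz.
k=3: 68 Hz, 88 Hz.
Within [34 Hz, 62 Hz]: 36 Hz, 42 Hz, 62 Hz.

36 Hz, 42 Hz, 62 Hz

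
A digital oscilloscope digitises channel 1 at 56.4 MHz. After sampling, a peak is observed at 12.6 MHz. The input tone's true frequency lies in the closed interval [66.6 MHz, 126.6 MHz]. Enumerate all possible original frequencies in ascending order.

Frequencies that alias to 12.6 MHz are k·fs ± 12.6 MHz for integer k ≥ 0.
k=0: 12.6 MHz.
k=1: 43.8 MHz, 69 MHz.
k=2: 100.2 MHz, 125.4 MHz.
k=3: 156.6 MHz, 181.8 MHz.
Within [66.6 MHz, 126.6 MHz]: 69 MHz, 100.2 MHz, 125.4 MHz.

69 MHz, 100.2 MHz, 125.4 MHz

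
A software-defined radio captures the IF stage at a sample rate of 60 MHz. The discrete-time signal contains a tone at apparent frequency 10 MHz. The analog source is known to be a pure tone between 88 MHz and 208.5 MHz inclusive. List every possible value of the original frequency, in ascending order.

110 MHz, 130 MHz, 170 MHz, 190 MHz

Frequencies that alias to 10 MHz are k·fs ± 10 MHz for integer k ≥ 0.
k=0: 10 MHz.
k=1: 50 MHz, 70 MHz.
k=2: 110 MHz, 130 MHz.
k=3: 170 MHz, 190 MHz.
k=4: 230 MHz, 250 MHz.
Within [88 MHz, 208.5 MHz]: 110 MHz, 130 MHz, 170 MHz, 190 MHz.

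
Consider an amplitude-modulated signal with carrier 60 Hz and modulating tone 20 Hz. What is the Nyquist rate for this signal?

160 Hz

AM sidebands sit at fc ± fm = 40 Hz and 80 Hz.
Highest-frequency component: 80 Hz.
Nyquist rate = 2 × 80 Hz = 160 Hz.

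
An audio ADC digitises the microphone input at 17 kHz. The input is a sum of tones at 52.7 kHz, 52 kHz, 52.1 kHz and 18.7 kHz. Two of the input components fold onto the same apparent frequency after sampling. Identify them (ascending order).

fs/2 = 8.5 kHz.
52.7 kHz mod fs = 1.7 kHz.
1.7 kHz ≤ fs/2 = 8.5 kHz, appears at 1.7 kHz.
52 kHz mod fs = 1 kHz.
1 kHz ≤ fs/2 = 8.5 kHz, appears at 1 kHz.
52.1 kHz mod fs = 1.1 kHz.
1.1 kHz ≤ fs/2 = 8.5 kHz, appears at 1.1 kHz.
18.7 kHz mod fs = 1.7 kHz.
1.7 kHz ≤ fs/2 = 8.5 kHz, appears at 1.7 kHz.
18.7 kHz and 52.7 kHz both map to 1.7 kHz.

18.7 kHz, 52.7 kHz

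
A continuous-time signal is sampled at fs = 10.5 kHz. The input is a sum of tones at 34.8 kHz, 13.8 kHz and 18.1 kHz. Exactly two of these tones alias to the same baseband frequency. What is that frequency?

3.3 kHz

fs/2 = 5.25 kHz.
34.8 kHz mod fs = 3.3 kHz.
3.3 kHz ≤ fs/2 = 5.25 kHz, appears at 3.3 kHz.
13.8 kHz mod fs = 3.3 kHz.
3.3 kHz ≤ fs/2 = 5.25 kHz, appears at 3.3 kHz.
18.1 kHz mod fs = 7.6 kHz.
7.6 kHz > fs/2 = 5.25 kHz, folds to fs − 7.6 kHz = 2.9 kHz.
13.8 kHz and 34.8 kHz both map to 3.3 kHz.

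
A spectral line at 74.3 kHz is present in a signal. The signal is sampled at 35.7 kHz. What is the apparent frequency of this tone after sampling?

74.3 kHz mod fs = 2.9 kHz.
2.9 kHz ≤ fs/2 = 17.85 kHz, appears at 2.9 kHz.

2.9 kHz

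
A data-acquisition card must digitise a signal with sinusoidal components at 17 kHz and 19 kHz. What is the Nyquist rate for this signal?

38 kHz

Highest-frequency component: 19 kHz.
Nyquist rate = 2 × 19 kHz = 38 kHz.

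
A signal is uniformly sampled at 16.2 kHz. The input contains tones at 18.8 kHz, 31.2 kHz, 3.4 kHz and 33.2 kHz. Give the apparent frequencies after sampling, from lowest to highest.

0.8 kHz, 1.2 kHz, 2.6 kHz, 3.4 kHz

fs/2 = 8.1 kHz.
18.8 kHz mod fs = 2.6 kHz.
2.6 kHz ≤ fs/2 = 8.1 kHz, appears at 2.6 kHz.
31.2 kHz mod fs = 15 kHz.
15 kHz > fs/2 = 8.1 kHz, folds to fs − 15 kHz = 1.2 kHz.
3.4 kHz ≤ fs/2 = 8.1 kHz, passes unchanged.
33.2 kHz mod fs = 0.8 kHz.
0.8 kHz ≤ fs/2 = 8.1 kHz, appears at 0.8 kHz.
Distinct values: {0.8 kHz, 1.2 kHz, 2.6 kHz, 3.4 kHz}.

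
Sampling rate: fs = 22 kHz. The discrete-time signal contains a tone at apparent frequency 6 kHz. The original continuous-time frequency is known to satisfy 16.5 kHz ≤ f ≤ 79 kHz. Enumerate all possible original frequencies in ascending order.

Frequencies that alias to 6 kHz are k·fs ± 6 kHz for integer k ≥ 0.
k=0: 6 kHz.
k=1: 16 kHz, 28 kHz.
k=2: 38 kHz, 50 kHz.
k=3: 60 kHz, 72 kHz.
k=4: 82 kHz, 94 kHz.
Within [16.5 kHz, 79 kHz]: 28 kHz, 38 kHz, 50 kHz, 60 kHz, 72 kHz.

28 kHz, 38 kHz, 50 kHz, 60 kHz, 72 kHz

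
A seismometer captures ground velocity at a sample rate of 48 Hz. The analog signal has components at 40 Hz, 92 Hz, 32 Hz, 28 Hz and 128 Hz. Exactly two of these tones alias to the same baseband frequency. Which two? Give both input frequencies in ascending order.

fs/2 = 24 Hz.
40 Hz > fs/2 = 24 Hz, folds to fs − 40 Hz = 8 Hz.
92 Hz mod fs = 44 Hz.
44 Hz > fs/2 = 24 Hz, folds to fs − 44 Hz = 4 Hz.
32 Hz > fs/2 = 24 Hz, folds to fs − 32 Hz = 16 Hz.
28 Hz > fs/2 = 24 Hz, folds to fs − 28 Hz = 20 Hz.
128 Hz mod fs = 32 Hz.
32 Hz > fs/2 = 24 Hz, folds to fs − 32 Hz = 16 Hz.
32 Hz and 128 Hz both map to 16 Hz.

32 Hz, 128 Hz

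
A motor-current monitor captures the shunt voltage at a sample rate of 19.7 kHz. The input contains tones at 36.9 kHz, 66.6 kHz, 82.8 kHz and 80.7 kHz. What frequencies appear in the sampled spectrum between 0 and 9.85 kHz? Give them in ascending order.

fs/2 = 9.85 kHz.
36.9 kHz mod fs = 17.2 kHz.
17.2 kHz > fs/2 = 9.85 kHz, folds to fs − 17.2 kHz = 2.5 kHz.
66.6 kHz mod fs = 7.5 kHz.
7.5 kHz ≤ fs/2 = 9.85 kHz, appears at 7.5 kHz.
82.8 kHz mod fs = 4 kHz.
4 kHz ≤ fs/2 = 9.85 kHz, appears at 4 kHz.
80.7 kHz mod fs = 1.9 kHz.
1.9 kHz ≤ fs/2 = 9.85 kHz, appears at 1.9 kHz.
Distinct values: {1.9 kHz, 2.5 kHz, 4 kHz, 7.5 kHz}.

1.9 kHz, 2.5 kHz, 4 kHz, 7.5 kHz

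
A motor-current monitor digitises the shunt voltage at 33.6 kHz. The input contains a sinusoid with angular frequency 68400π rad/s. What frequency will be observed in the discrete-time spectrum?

0.6 kHz

ω = 68400π rad/s → f = ω/(2π) = 34200 Hz = 34.2 kHz.
34.2 kHz mod fs = 0.6 kHz.
0.6 kHz ≤ fs/2 = 16.8 kHz, appears at 0.6 kHz.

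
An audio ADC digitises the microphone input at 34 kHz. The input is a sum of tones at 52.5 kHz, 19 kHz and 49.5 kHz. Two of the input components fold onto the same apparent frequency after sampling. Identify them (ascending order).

49.5 kHz, 52.5 kHz

fs/2 = 17 kHz.
52.5 kHz mod fs = 18.5 kHz.
18.5 kHz > fs/2 = 17 kHz, folds to fs − 18.5 kHz = 15.5 kHz.
19 kHz > fs/2 = 17 kHz, folds to fs − 19 kHz = 15 kHz.
49.5 kHz mod fs = 15.5 kHz.
15.5 kHz ≤ fs/2 = 17 kHz, appears at 15.5 kHz.
49.5 kHz and 52.5 kHz both map to 15.5 kHz.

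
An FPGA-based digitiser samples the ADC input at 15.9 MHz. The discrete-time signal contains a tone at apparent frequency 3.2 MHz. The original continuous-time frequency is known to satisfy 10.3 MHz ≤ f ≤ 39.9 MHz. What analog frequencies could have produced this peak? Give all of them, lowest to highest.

Frequencies that alias to 3.2 MHz are k·fs ± 3.2 MHz for integer k ≥ 0.
k=0: 3.2 MHz.
k=1: 12.7 MHz, 19.1 MHz.
k=2: 28.6 MHz, 35 MHz.
k=3: 44.5 MHz, 50.9 MHz.
Within [10.3 MHz, 39.9 MHz]: 12.7 MHz, 19.1 MHz, 28.6 MHz, 35 MHz.

12.7 MHz, 19.1 MHz, 28.6 MHz, 35 MHz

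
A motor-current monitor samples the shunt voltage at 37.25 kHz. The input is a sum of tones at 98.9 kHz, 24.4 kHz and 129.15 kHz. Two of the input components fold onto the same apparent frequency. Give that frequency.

fs/2 = 18.625 kHz.
98.9 kHz mod fs = 24.4 kHz.
24.4 kHz > fs/2 = 18.625 kHz, folds to fs − 24.4 kHz = 12.85 kHz.
24.4 kHz > fs/2 = 18.625 kHz, folds to fs − 24.4 kHz = 12.85 kHz.
129.15 kHz mod fs = 17.4 kHz.
17.4 kHz ≤ fs/2 = 18.625 kHz, appears at 17.4 kHz.
24.4 kHz and 98.9 kHz both map to 12.85 kHz.

12.85 kHz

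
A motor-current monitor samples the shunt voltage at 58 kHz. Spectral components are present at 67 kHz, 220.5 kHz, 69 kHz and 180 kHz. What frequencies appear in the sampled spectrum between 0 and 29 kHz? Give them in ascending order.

6 kHz, 9 kHz, 11 kHz, 11.5 kHz

fs/2 = 29 kHz.
67 kHz mod fs = 9 kHz.
9 kHz ≤ fs/2 = 29 kHz, appears at 9 kHz.
220.5 kHz mod fs = 46.5 kHz.
46.5 kHz > fs/2 = 29 kHz, folds to fs − 46.5 kHz = 11.5 kHz.
69 kHz mod fs = 11 kHz.
11 kHz ≤ fs/2 = 29 kHz, appears at 11 kHz.
180 kHz mod fs = 6 kHz.
6 kHz ≤ fs/2 = 29 kHz, appears at 6 kHz.
Distinct values: {6 kHz, 9 kHz, 11 kHz, 11.5 kHz}.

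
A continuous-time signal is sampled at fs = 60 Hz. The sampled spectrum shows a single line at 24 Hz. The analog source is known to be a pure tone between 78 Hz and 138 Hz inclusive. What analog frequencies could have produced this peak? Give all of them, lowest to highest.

Frequencies that alias to 24 Hz are k·fs ± 24 Hz for integer k ≥ 0.
k=0: 24 Hz.
k=1: 36 Hz, 84 Hz.
k=2: 96 Hz, 144 Hz.
k=3: 156 Hz, 204 Hz.
Within [78 Hz, 138 Hz]: 84 Hz, 96 Hz.

84 Hz, 96 Hz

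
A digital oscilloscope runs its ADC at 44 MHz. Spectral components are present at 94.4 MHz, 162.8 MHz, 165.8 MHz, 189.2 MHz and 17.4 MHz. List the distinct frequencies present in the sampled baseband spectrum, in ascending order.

fs/2 = 22 MHz.
94.4 MHz mod fs = 6.4 MHz.
6.4 MHz ≤ fs/2 = 22 MHz, appears at 6.4 MHz.
162.8 MHz mod fs = 30.8 MHz.
30.8 MHz > fs/2 = 22 MHz, folds to fs − 30.8 MHz = 13.2 MHz.
165.8 MHz mod fs = 33.8 MHz.
33.8 MHz > fs/2 = 22 MHz, folds to fs − 33.8 MHz = 10.2 MHz.
189.2 MHz mod fs = 13.2 MHz.
13.2 MHz ≤ fs/2 = 22 MHz, appears at 13.2 MHz.
17.4 MHz ≤ fs/2 = 22 MHz, passes unchanged.
Distinct values: {6.4 MHz, 10.2 MHz, 13.2 MHz, 17.4 MHz}.

6.4 MHz, 10.2 MHz, 13.2 MHz, 17.4 MHz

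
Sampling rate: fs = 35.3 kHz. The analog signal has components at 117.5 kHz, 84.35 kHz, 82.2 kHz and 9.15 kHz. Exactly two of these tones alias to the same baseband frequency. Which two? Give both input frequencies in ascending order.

fs/2 = 17.65 kHz.
117.5 kHz mod fs = 11.6 kHz.
11.6 kHz ≤ fs/2 = 17.65 kHz, appears at 11.6 kHz.
84.35 kHz mod fs = 13.75 kHz.
13.75 kHz ≤ fs/2 = 17.65 kHz, appears at 13.75 kHz.
82.2 kHz mod fs = 11.6 kHz.
11.6 kHz ≤ fs/2 = 17.65 kHz, appears at 11.6 kHz.
9.15 kHz ≤ fs/2 = 17.65 kHz, passes unchanged.
82.2 kHz and 117.5 kHz both map to 11.6 kHz.

82.2 kHz, 117.5 kHz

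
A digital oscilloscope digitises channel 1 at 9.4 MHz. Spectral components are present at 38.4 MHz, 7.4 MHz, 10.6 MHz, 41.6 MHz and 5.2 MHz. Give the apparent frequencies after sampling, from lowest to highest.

0.8 MHz, 1.2 MHz, 2 MHz, 4 MHz, 4.2 MHz

fs/2 = 4.7 MHz.
38.4 MHz mod fs = 0.8 MHz.
0.8 MHz ≤ fs/2 = 4.7 MHz, appears at 0.8 MHz.
7.4 MHz > fs/2 = 4.7 MHz, folds to fs − 7.4 MHz = 2 MHz.
10.6 MHz mod fs = 1.2 MHz.
1.2 MHz ≤ fs/2 = 4.7 MHz, appears at 1.2 MHz.
41.6 MHz mod fs = 4 MHz.
4 MHz ≤ fs/2 = 4.7 MHz, appears at 4 MHz.
5.2 MHz > fs/2 = 4.7 MHz, folds to fs − 5.2 MHz = 4.2 MHz.
Distinct values: {0.8 MHz, 1.2 MHz, 2 MHz, 4 MHz, 4.2 MHz}.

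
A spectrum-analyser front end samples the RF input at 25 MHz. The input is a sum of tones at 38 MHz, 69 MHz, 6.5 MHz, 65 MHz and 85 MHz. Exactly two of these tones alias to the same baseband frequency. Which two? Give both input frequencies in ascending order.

65 MHz, 85 MHz

fs/2 = 12.5 MHz.
38 MHz mod fs = 13 MHz.
13 MHz > fs/2 = 12.5 MHz, folds to fs − 13 MHz = 12 MHz.
69 MHz mod fs = 19 MHz.
19 MHz > fs/2 = 12.5 MHz, folds to fs − 19 MHz = 6 MHz.
6.5 MHz ≤ fs/2 = 12.5 MHz, passes unchanged.
65 MHz mod fs = 15 MHz.
15 MHz > fs/2 = 12.5 MHz, folds to fs − 15 MHz = 10 MHz.
85 MHz mod fs = 10 MHz.
10 MHz ≤ fs/2 = 12.5 MHz, appears at 10 MHz.
65 MHz and 85 MHz both map to 10 MHz.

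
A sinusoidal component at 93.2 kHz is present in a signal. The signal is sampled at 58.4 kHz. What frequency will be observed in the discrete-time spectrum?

23.6 kHz

93.2 kHz mod fs = 34.8 kHz.
34.8 kHz > fs/2 = 29.2 kHz, folds to fs − 34.8 kHz = 23.6 kHz.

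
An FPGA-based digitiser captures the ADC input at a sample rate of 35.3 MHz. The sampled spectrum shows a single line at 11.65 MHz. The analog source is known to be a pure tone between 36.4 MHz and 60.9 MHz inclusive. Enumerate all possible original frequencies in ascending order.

46.95 MHz, 58.95 MHz

Frequencies that alias to 11.65 MHz are k·fs ± 11.65 MHz for integer k ≥ 0.
k=0: 11.65 MHz.
k=1: 23.65 MHz, 46.95 MHz.
k=2: 58.95 MHz, 82.25 MHz.
k=3: 94.25 MHz, 117.55 MHz.
Within [36.4 MHz, 60.9 MHz]: 46.95 MHz, 58.95 MHz.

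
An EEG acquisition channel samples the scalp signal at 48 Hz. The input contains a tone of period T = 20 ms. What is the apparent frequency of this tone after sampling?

T = 20 ms → f = 1/T = 50 Hz.
50 Hz mod fs = 2 Hz.
2 Hz ≤ fs/2 = 24 Hz, appears at 2 Hz.

2 Hz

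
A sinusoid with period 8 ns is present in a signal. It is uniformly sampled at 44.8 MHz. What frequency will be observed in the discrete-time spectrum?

9.4 MHz

T = 8 ns → f = 1/T = 125 MHz.
125 MHz mod fs = 35.4 MHz.
35.4 MHz > fs/2 = 22.4 MHz, folds to fs − 35.4 MHz = 9.4 MHz.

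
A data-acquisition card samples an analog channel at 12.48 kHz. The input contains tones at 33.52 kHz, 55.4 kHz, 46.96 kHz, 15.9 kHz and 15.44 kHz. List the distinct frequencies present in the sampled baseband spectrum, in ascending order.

2.96 kHz, 3.42 kHz, 3.92 kHz, 5.48 kHz

fs/2 = 6.24 kHz.
33.52 kHz mod fs = 8.56 kHz.
8.56 kHz > fs/2 = 6.24 kHz, folds to fs − 8.56 kHz = 3.92 kHz.
55.4 kHz mod fs = 5.48 kHz.
5.48 kHz ≤ fs/2 = 6.24 kHz, appears at 5.48 kHz.
46.96 kHz mod fs = 9.52 kHz.
9.52 kHz > fs/2 = 6.24 kHz, folds to fs − 9.52 kHz = 2.96 kHz.
15.9 kHz mod fs = 3.42 kHz.
3.42 kHz ≤ fs/2 = 6.24 kHz, appears at 3.42 kHz.
15.44 kHz mod fs = 2.96 kHz.
2.96 kHz ≤ fs/2 = 6.24 kHz, appears at 2.96 kHz.
Distinct values: {2.96 kHz, 3.42 kHz, 3.92 kHz, 5.48 kHz}.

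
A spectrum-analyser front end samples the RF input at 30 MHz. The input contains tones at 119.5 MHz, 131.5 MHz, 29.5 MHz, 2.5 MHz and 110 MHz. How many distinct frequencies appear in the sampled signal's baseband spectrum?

4

fs/2 = 15 MHz.
119.5 MHz mod fs = 29.5 MHz.
29.5 MHz > fs/2 = 15 MHz, folds to fs − 29.5 MHz = 0.5 MHz.
131.5 MHz mod fs = 11.5 MHz.
11.5 MHz ≤ fs/2 = 15 MHz, appears at 11.5 MHz.
29.5 MHz > fs/2 = 15 MHz, folds to fs − 29.5 MHz = 0.5 MHz.
2.5 MHz ≤ fs/2 = 15 MHz, passes unchanged.
110 MHz mod fs = 20 MHz.
20 MHz > fs/2 = 15 MHz, folds to fs − 20 MHz = 10 MHz.
Distinct values: {0.5 MHz, 2.5 MHz, 10 MHz, 11.5 MHz} → 4.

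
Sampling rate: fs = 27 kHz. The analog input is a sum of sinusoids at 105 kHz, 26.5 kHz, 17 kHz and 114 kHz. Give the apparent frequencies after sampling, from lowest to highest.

0.5 kHz, 3 kHz, 6 kHz, 10 kHz

fs/2 = 13.5 kHz.
105 kHz mod fs = 24 kHz.
24 kHz > fs/2 = 13.5 kHz, folds to fs − 24 kHz = 3 kHz.
26.5 kHz > fs/2 = 13.5 kHz, folds to fs − 26.5 kHz = 0.5 kHz.
17 kHz > fs/2 = 13.5 kHz, folds to fs − 17 kHz = 10 kHz.
114 kHz mod fs = 6 kHz.
6 kHz ≤ fs/2 = 13.5 kHz, appears at 6 kHz.
Distinct values: {0.5 kHz, 3 kHz, 6 kHz, 10 kHz}.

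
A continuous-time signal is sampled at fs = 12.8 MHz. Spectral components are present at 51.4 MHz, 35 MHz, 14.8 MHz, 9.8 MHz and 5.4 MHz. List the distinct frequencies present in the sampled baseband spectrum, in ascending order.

fs/2 = 6.4 MHz.
51.4 MHz mod fs = 0.2 MHz.
0.2 MHz ≤ fs/2 = 6.4 MHz, appears at 0.2 MHz.
35 MHz mod fs = 9.4 MHz.
9.4 MHz > fs/2 = 6.4 MHz, folds to fs − 9.4 MHz = 3.4 MHz.
14.8 MHz mod fs = 2 MHz.
2 MHz ≤ fs/2 = 6.4 MHz, appears at 2 MHz.
9.8 MHz > fs/2 = 6.4 MHz, folds to fs − 9.8 MHz = 3 MHz.
5.4 MHz ≤ fs/2 = 6.4 MHz, passes unchanged.
Distinct values: {0.2 MHz, 2 MHz, 3 MHz, 3.4 MHz, 5.4 MHz}.

0.2 MHz, 2 MHz, 3 MHz, 3.4 MHz, 5.4 MHz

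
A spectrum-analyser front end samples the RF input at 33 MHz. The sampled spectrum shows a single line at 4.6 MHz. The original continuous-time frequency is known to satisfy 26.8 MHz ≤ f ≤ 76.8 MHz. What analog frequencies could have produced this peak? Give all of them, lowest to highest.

28.4 MHz, 37.6 MHz, 61.4 MHz, 70.6 MHz

Frequencies that alias to 4.6 MHz are k·fs ± 4.6 MHz for integer k ≥ 0.
k=0: 4.6 MHz.
k=1: 28.4 MHz, 37.6 MHz.
k=2: 61.4 MHz, 70.6 MHz.
k=3: 94.4 MHz, 103.6 MHz.
Within [26.8 MHz, 76.8 MHz]: 28.4 MHz, 37.6 MHz, 61.4 MHz, 70.6 MHz.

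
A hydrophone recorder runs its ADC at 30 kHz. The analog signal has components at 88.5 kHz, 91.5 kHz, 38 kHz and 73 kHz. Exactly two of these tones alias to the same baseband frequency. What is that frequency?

fs/2 = 15 kHz.
88.5 kHz mod fs = 28.5 kHz.
28.5 kHz > fs/2 = 15 kHz, folds to fs − 28.5 kHz = 1.5 kHz.
91.5 kHz mod fs = 1.5 kHz.
1.5 kHz ≤ fs/2 = 15 kHz, appears at 1.5 kHz.
38 kHz mod fs = 8 kHz.
8 kHz ≤ fs/2 = 15 kHz, appears at 8 kHz.
73 kHz mod fs = 13 kHz.
13 kHz ≤ fs/2 = 15 kHz, appears at 13 kHz.
88.5 kHz and 91.5 kHz both map to 1.5 kHz.

1.5 kHz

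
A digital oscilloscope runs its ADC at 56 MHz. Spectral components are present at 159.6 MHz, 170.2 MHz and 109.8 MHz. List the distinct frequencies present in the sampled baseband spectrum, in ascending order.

fs/2 = 28 MHz.
159.6 MHz mod fs = 47.6 MHz.
47.6 MHz > fs/2 = 28 MHz, folds to fs − 47.6 MHz = 8.4 MHz.
170.2 MHz mod fs = 2.2 MHz.
2.2 MHz ≤ fs/2 = 28 MHz, appears at 2.2 MHz.
109.8 MHz mod fs = 53.8 MHz.
53.8 MHz > fs/2 = 28 MHz, folds to fs − 53.8 MHz = 2.2 MHz.
Distinct values: {2.2 MHz, 8.4 MHz}.

2.2 MHz, 8.4 MHz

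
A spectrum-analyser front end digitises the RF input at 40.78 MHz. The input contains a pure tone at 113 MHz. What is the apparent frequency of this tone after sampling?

113 MHz mod fs = 31.44 MHz.
31.44 MHz > fs/2 = 20.39 MHz, folds to fs − 31.44 MHz = 9.34 MHz.

9.34 MHz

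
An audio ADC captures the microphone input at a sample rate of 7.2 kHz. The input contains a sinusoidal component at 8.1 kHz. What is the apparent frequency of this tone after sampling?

8.1 kHz mod fs = 0.9 kHz.
0.9 kHz ≤ fs/2 = 3.6 kHz, appears at 0.9 kHz.

0.9 kHz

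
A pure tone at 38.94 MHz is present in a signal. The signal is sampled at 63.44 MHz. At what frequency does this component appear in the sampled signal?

24.5 MHz

38.94 MHz > fs/2 = 31.72 MHz, folds to fs − 38.94 MHz = 24.5 MHz.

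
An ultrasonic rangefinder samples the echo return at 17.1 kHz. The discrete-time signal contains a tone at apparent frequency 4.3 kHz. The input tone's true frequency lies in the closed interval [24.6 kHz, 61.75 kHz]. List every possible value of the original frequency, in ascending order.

Frequencies that alias to 4.3 kHz are k·fs ± 4.3 kHz for integer k ≥ 0.
k=0: 4.3 kHz.
k=1: 12.8 kHz, 21.4 kHz.
k=2: 29.9 kHz, 38.5 kHz.
k=3: 47 kHz, 55.6 kHz.
k=4: 64.1 kHz, 72.7 kHz.
Within [24.6 kHz, 61.75 kHz]: 29.9 kHz, 38.5 kHz, 47 kHz, 55.6 kHz.

29.9 kHz, 38.5 kHz, 47 kHz, 55.6 kHz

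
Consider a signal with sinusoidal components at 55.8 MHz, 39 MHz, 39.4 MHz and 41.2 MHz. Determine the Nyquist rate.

Highest-frequency component: 55.8 MHz.
Nyquist rate = 2 × 55.8 MHz = 111.6 MHz.

111.6 MHz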